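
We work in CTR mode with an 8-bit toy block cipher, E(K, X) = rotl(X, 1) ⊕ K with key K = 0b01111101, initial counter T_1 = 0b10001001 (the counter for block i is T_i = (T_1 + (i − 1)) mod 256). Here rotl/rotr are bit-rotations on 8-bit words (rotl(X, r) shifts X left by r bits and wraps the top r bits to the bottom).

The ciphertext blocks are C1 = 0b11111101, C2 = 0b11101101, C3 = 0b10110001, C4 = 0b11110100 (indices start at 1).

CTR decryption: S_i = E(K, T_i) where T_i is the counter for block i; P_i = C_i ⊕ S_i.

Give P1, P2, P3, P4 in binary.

P1: T = 0b10001001, S = E(K, T) = 0b01101110; 0b11111101 ⊕ 0b01101110 = 0b10010011.
P2: T = 0b10001010, S = E(K, T) = 0b01101000; 0b11101101 ⊕ 0b01101000 = 0b10000101.
P3: T = 0b10001011, S = E(K, T) = 0b01101010; 0b10110001 ⊕ 0b01101010 = 0b11011011.
P4: T = 0b10001100, S = E(K, T) = 0b01100100; 0b11110100 ⊕ 0b01100100 = 0b10010000.

P1 = 0b10010011, P2 = 0b10000101, P3 = 0b11011011, P4 = 0b10010000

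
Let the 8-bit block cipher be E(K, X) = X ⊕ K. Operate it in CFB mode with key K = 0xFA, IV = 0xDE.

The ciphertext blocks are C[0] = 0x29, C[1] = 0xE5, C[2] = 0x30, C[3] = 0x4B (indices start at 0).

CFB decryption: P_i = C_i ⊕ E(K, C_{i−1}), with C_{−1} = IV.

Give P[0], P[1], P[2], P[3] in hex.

P[0]: E(K, 0xDE) = 0x24; 0x29 ⊕ 0x24 = 0x0D.
P[1]: E(K, 0x29) = 0xD3; 0xE5 ⊕ 0xD3 = 0x36.
P[2]: E(K, 0xE5) = 0x1F; 0x30 ⊕ 0x1F = 0x2F.
P[3]: E(K, 0x30) = 0xCA; 0x4B ⊕ 0xCA = 0x81.

P[0] = 0x0D, P[1] = 0x36, P[2] = 0x2F, P[3] = 0x81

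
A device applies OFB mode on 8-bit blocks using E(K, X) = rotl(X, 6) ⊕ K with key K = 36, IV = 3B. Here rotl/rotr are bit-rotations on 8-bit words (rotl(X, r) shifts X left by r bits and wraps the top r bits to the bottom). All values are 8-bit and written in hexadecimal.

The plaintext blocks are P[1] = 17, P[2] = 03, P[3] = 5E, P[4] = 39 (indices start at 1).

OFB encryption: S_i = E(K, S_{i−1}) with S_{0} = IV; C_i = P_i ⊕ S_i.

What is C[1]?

C[1] = EF

C[1]: S = E(K, 3B) = F8; 17 ⊕ F8 = EF.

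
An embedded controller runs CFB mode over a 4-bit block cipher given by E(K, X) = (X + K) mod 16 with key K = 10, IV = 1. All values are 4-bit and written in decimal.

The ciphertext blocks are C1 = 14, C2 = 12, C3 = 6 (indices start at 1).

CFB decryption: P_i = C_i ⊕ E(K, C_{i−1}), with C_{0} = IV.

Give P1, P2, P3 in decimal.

P1: E(K, 1) = 11; 14 ⊕ 11 = 5.
P2: E(K, 14) = 8; 12 ⊕ 8 = 4.
P3: E(K, 12) = 6; 6 ⊕ 6 = 0.

P1 = 5, P2 = 4, P3 = 0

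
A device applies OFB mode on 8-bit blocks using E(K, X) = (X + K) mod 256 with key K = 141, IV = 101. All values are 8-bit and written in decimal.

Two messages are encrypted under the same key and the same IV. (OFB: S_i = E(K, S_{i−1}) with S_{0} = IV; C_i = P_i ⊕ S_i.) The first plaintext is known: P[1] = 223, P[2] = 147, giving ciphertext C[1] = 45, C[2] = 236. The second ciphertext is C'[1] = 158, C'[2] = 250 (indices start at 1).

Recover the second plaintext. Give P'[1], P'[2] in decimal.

P'[1] = 108, P'[2] = 133

In OFB with a reused IV, both messages share the same keystream S_i, so C_i ⊕ C'_i = P_i ⊕ P'_i and thus P'_i = P_i ⊕ C_i ⊕ C'_i.
P'[1]: 223 ⊕ 45 ⊕ 158 = 108.
P'[2]: 147 ⊕ 236 ⊕ 250 = 133.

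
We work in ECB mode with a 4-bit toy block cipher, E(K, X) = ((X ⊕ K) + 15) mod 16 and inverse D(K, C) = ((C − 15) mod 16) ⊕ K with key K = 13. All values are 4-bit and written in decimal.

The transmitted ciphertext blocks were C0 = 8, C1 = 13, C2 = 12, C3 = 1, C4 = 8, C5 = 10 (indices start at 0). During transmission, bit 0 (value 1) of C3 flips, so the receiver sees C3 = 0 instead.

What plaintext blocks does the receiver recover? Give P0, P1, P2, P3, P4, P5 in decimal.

ECB decryption: P_i = D(K, C_i).
Only C3 changed, to 0. In ECB, a change in C_i affects only P_i. Decrypting the received ciphertext:
P0: D(K, 8) = 4.
P1: D(K, 13) = 3.
P2: D(K, 12) = 0.
P3: D(K, 0) = 12.
P4: D(K, 8) = 4.
P5: D(K, 10) = 6.
Blocks that differ from the original plaintext: P3.

P0 = 4, P1 = 3, P2 = 0, P3 = 12, P4 = 4, P5 = 6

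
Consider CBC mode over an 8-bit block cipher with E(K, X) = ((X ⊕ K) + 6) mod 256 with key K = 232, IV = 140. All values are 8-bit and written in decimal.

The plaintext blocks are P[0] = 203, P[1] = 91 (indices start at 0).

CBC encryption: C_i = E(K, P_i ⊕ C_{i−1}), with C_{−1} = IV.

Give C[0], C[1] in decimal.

C[0] = 181, C[1] = 12

C[0]: P[0] ⊕ 140 = 71; E(K, 71) = 181.
C[1]: P[1] ⊕ 181 = 238; E(K, 238) = 12.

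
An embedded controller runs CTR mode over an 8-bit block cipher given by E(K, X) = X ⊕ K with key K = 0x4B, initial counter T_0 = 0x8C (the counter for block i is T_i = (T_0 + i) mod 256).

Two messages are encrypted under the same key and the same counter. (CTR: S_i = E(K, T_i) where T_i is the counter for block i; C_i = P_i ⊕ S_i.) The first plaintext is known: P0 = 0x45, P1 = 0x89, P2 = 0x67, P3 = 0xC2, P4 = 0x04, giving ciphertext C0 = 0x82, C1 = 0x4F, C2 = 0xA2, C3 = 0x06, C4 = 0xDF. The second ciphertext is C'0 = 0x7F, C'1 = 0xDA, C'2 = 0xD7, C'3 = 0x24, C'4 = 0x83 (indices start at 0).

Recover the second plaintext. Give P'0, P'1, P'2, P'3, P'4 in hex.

In CTR with a reused counter, both messages share the same keystream S_i, so C_i ⊕ C'_i = P_i ⊕ P'_i and thus P'_i = P_i ⊕ C_i ⊕ C'_i.
P'0: 0x45 ⊕ 0x82 ⊕ 0x7F = 0xB8.
P'1: 0x89 ⊕ 0x4F ⊕ 0xDA = 0x1C.
P'2: 0x67 ⊕ 0xA2 ⊕ 0xD7 = 0x12.
P'3: 0xC2 ⊕ 0x06 ⊕ 0x24 = 0xE0.
P'4: 0x04 ⊕ 0xDF ⊕ 0x83 = 0x58.

P'0 = 0xB8, P'1 = 0x1C, P'2 = 0x12, P'3 = 0xE0, P'4 = 0x58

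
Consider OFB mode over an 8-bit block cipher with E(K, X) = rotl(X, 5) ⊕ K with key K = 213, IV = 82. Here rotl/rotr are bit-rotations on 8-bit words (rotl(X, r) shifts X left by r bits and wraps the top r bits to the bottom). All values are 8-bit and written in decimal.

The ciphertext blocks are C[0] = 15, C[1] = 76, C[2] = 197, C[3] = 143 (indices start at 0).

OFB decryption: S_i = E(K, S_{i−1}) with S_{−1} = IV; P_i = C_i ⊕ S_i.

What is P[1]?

P[1] = 106

P[0]: S = E(K, 82) = 159; 15 ⊕ 159 = 144.
P[1]: S = E(K, 159) = 38; 76 ⊕ 38 = 106.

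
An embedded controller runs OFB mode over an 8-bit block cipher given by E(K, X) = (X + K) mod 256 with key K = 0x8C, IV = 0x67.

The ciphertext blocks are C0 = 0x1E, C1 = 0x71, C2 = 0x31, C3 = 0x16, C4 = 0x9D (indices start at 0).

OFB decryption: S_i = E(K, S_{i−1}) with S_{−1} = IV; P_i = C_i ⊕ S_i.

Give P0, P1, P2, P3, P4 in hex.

P0: S = E(K, 0x67) = 0xF3; 0x1E ⊕ 0xF3 = 0xED.
P1: S = E(K, 0xF3) = 0x7F; 0x71 ⊕ 0x7F = 0x0E.
P2: S = E(K, 0x7F) = 0x0B; 0x31 ⊕ 0x0B = 0x3A.
P3: S = E(K, 0x0B) = 0x97; 0x16 ⊕ 0x97 = 0x81.
P4: S = E(K, 0x97) = 0x23; 0x9D ⊕ 0x23 = 0xBE.

P0 = 0xED, P1 = 0x0E, P2 = 0x3A, P3 = 0x81, P4 = 0xBE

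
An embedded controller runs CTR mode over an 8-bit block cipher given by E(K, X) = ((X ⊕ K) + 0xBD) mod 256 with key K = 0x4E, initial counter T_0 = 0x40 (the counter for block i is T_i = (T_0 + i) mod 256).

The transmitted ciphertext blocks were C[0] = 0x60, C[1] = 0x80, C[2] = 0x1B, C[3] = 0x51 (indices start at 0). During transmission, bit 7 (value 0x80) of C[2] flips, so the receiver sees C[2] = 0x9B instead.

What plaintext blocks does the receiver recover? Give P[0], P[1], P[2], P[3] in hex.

CTR decryption: S_i = E(K, T_i) where T_i is the counter for block i; P_i = C_i ⊕ S_i.
Only C[2] changed, to 0x9B. In CTR, a change in C_i flips the same bit in P_i only; the keystream is unaffected. Decrypting the received ciphertext:
P[0]: T = 0x40, S = E(K, T) = 0xCB; 0x60 ⊕ 0xCB = 0xAB.
P[1]: T = 0x41, S = E(K, T) = 0xCC; 0x80 ⊕ 0xCC = 0x4C.
P[2]: T = 0x42, S = E(K, T) = 0xC9; 0x9B ⊕ 0xC9 = 0x52.
P[3]: T = 0x43, S = E(K, T) = 0xCA; 0x51 ⊕ 0xCA = 0x9B.
Blocks that differ from the original plaintext: P[2].

P[0] = 0xAB, P[1] = 0x4C, P[2] = 0x52, P[3] = 0x9B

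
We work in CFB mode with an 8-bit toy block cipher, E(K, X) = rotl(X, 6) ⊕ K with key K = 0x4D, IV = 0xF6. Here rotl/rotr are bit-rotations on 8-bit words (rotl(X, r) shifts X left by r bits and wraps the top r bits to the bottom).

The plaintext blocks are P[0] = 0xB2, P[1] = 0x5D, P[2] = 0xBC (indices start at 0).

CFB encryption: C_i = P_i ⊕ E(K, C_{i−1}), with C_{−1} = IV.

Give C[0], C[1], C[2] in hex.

C[0] = 0x42, C[1] = 0x80, C[2] = 0xD1

C[0]: E(K, 0xF6) = 0xF0; 0xB2 ⊕ 0xF0 = 0x42.
C[1]: E(K, 0x42) = 0xDD; 0x5D ⊕ 0xDD = 0x80.
C[2]: E(K, 0x80) = 0x6D; 0xBC ⊕ 0x6D = 0xD1.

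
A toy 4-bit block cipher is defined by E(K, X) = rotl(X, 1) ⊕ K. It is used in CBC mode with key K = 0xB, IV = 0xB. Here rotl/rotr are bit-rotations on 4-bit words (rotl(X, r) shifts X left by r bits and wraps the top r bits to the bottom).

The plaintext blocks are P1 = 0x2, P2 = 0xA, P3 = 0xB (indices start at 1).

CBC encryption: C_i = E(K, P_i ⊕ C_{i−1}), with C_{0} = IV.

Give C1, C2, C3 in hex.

C1: P1 ⊕ 0xB = 0x9; E(K, 0x9) = 0x8.
C2: P2 ⊕ 0x8 = 0x2; E(K, 0x2) = 0xF.
C3: P3 ⊕ 0xF = 0x4; E(K, 0x4) = 0x3.

C1 = 0x8, C2 = 0xF, C3 = 0x3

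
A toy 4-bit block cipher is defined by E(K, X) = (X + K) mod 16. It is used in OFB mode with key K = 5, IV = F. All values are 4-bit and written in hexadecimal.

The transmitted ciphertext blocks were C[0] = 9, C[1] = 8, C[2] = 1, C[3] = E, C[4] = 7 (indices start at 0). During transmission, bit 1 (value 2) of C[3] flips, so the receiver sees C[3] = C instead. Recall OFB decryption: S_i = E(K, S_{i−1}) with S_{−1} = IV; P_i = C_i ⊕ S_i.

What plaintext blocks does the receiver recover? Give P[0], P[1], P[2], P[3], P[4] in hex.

P[0] = D, P[1] = 1, P[2] = F, P[3] = F, P[4] = F

Only C[3] changed, to C. In OFB, a change in C_i flips the same bit in P_i only; the keystream is unaffected. Decrypting the received ciphertext:
P[0]: S = E(K, F) = 4; 9 ⊕ 4 = D.
P[1]: S = E(K, 4) = 9; 8 ⊕ 9 = 1.
P[2]: S = E(K, 9) = E; 1 ⊕ E = F.
P[3]: S = E(K, E) = 3; C ⊕ 3 = F.
P[4]: S = E(K, 3) = 8; 7 ⊕ 8 = F.
Blocks that differ from the original plaintext: P[3].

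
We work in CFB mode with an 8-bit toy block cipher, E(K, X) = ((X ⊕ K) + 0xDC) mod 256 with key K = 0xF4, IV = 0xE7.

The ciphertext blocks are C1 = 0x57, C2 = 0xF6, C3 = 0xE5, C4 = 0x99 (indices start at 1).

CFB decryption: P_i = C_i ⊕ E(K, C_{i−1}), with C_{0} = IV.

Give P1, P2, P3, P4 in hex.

P1 = 0xB8, P2 = 0x89, P3 = 0x3B, P4 = 0x74

P1: E(K, 0xE7) = 0xEF; 0x57 ⊕ 0xEF = 0xB8.
P2: E(K, 0x57) = 0x7F; 0xF6 ⊕ 0x7F = 0x89.
P3: E(K, 0xF6) = 0xDE; 0xE5 ⊕ 0xDE = 0x3B.
P4: E(K, 0xE5) = 0xED; 0x99 ⊕ 0xED = 0x74.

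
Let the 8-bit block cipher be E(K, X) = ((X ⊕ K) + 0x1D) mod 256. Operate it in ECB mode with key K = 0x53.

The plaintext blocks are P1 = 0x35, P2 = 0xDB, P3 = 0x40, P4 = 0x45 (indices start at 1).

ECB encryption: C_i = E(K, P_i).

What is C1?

C1: E(K, 0x35) = 0x83.

C1 = 0x83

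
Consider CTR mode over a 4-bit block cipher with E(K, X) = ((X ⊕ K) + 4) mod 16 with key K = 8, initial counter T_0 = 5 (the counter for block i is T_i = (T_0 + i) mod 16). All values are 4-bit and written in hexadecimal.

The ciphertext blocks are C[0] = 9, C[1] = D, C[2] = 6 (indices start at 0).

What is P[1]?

P[1] = F

CTR decryption: S_i = E(K, T_i) where T_i is the counter for block i; P_i = C_i ⊕ S_i.
P[1]: T = 6, S = E(K, T) = 2; D ⊕ 2 = F.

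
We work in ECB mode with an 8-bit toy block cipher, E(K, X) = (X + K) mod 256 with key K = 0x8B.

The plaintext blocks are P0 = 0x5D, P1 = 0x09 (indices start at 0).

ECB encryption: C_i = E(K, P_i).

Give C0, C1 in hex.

C0: E(K, 0x5D) = 0xE8.
C1: E(K, 0x09) = 0x94.

C0 = 0xE8, C1 = 0x94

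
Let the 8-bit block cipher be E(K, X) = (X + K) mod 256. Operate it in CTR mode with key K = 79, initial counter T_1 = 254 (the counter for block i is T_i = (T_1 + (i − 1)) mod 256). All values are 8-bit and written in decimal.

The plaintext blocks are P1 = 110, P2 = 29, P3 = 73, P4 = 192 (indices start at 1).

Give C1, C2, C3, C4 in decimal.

CTR encryption: S_i = E(K, T_i) where T_i is the counter for block i; C_i = P_i ⊕ S_i.
C1: T = 254, S = E(K, T) = 77; 110 ⊕ 77 = 35.
C2: T = 255, S = E(K, T) = 78; 29 ⊕ 78 = 83.
C3: T = 0, S = E(K, T) = 79; 73 ⊕ 79 = 6.
C4: T = 1, S = E(K, T) = 80; 192 ⊕ 80 = 144.

C1 = 35, C2 = 83, C3 = 6, C4 = 144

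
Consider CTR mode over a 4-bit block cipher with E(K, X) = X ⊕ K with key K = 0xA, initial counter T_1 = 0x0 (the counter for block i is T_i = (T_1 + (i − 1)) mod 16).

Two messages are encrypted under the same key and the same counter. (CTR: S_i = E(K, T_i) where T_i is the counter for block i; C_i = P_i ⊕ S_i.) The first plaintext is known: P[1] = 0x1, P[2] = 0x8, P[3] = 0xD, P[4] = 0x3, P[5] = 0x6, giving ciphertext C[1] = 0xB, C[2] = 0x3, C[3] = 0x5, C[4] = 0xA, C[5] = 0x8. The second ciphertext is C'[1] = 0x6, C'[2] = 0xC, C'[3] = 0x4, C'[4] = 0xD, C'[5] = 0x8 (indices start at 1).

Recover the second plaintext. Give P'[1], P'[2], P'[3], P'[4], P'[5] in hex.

In CTR with a reused counter, both messages share the same keystream S_i, so C_i ⊕ C'_i = P_i ⊕ P'_i and thus P'_i = P_i ⊕ C_i ⊕ C'_i.
P'[1]: 0x1 ⊕ 0xB ⊕ 0x6 = 0xC.
P'[2]: 0x8 ⊕ 0x3 ⊕ 0xC = 0x7.
P'[3]: 0xD ⊕ 0x5 ⊕ 0x4 = 0xC.
P'[4]: 0x3 ⊕ 0xA ⊕ 0xD = 0x4.
P'[5]: 0x6 ⊕ 0x8 ⊕ 0x8 = 0x6.

P'[1] = 0xC, P'[2] = 0x7, P'[3] = 0xC, P'[4] = 0x4, P'[5] = 0x6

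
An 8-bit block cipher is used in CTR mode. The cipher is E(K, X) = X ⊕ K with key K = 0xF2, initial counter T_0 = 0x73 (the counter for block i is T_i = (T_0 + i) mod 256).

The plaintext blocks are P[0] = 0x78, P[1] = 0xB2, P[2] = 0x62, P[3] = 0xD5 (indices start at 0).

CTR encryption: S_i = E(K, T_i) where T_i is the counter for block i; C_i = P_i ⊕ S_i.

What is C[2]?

C[2] = 0xE5

C[0]: T = 0x73, S = E(K, T) = 0x81; 0x78 ⊕ 0x81 = 0xF9.
C[1]: T = 0x74, S = E(K, T) = 0x86; 0xB2 ⊕ 0x86 = 0x34.
C[2]: T = 0x75, S = E(K, T) = 0x87; 0x62 ⊕ 0x87 = 0xE5.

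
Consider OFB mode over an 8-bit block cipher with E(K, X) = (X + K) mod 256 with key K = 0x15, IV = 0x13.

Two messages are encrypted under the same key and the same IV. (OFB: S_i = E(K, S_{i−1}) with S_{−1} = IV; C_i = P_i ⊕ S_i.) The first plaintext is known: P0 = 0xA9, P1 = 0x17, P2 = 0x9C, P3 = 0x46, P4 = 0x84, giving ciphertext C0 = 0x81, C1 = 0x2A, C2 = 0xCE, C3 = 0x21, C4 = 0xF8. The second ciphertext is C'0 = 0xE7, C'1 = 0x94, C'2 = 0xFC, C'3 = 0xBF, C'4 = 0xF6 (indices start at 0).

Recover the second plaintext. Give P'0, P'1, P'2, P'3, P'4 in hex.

In OFB with a reused IV, both messages share the same keystream S_i, so C_i ⊕ C'_i = P_i ⊕ P'_i and thus P'_i = P_i ⊕ C_i ⊕ C'_i.
P'0: 0xA9 ⊕ 0x81 ⊕ 0xE7 = 0xCF.
P'1: 0x17 ⊕ 0x2A ⊕ 0x94 = 0xA9.
P'2: 0x9C ⊕ 0xCE ⊕ 0xFC = 0xAE.
P'3: 0x46 ⊕ 0x21 ⊕ 0xBF = 0xD8.
P'4: 0x84 ⊕ 0xF8 ⊕ 0xF6 = 0x8A.

P'0 = 0xCF, P'1 = 0xA9, P'2 = 0xAE, P'3 = 0xD8, P'4 = 0x8A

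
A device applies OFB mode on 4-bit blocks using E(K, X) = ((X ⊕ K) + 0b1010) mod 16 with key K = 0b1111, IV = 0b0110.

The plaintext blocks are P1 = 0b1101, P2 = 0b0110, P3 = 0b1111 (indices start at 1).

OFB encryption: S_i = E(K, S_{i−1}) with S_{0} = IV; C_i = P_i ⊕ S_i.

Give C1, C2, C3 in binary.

C1 = 0b1110, C2 = 0b0000, C3 = 0b1100

C1: S = E(K, 0b0110) = 0b0011; 0b1101 ⊕ 0b0011 = 0b1110.
C2: S = E(K, 0b0011) = 0b0110; 0b0110 ⊕ 0b0110 = 0b0000.
C3: S = E(K, 0b0110) = 0b0011; 0b1111 ⊕ 0b0011 = 0b1100.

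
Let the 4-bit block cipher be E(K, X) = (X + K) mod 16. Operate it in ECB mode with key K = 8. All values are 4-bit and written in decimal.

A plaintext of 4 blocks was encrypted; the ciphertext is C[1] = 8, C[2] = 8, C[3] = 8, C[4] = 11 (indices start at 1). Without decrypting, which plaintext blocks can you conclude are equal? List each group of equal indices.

ECB encrypts each block independently with the same key, so equal ciphertext blocks imply equal plaintext blocks.
C[1] = C[2] = C[3] = 8, so P[1] = P[2] = P[3].

P[1] = P[2] = P[3]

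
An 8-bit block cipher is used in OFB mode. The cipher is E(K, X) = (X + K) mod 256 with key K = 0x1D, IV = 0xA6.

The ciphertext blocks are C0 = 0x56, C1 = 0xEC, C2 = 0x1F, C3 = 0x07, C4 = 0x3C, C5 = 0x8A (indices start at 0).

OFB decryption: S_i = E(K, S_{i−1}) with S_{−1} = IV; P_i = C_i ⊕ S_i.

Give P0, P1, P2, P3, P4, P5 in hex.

P0: S = E(K, 0xA6) = 0xC3; 0x56 ⊕ 0xC3 = 0x95.
P1: S = E(K, 0xC3) = 0xE0; 0xEC ⊕ 0xE0 = 0x0C.
P2: S = E(K, 0xE0) = 0xFD; 0x1F ⊕ 0xFD = 0xE2.
P3: S = E(K, 0xFD) = 0x1A; 0x07 ⊕ 0x1A = 0x1D.
P4: S = E(K, 0x1A) = 0x37; 0x3C ⊕ 0x37 = 0x0B.
P5: S = E(K, 0x37) = 0x54; 0x8A ⊕ 0x54 = 0xDE.

P0 = 0x95, P1 = 0x0C, P2 = 0xE2, P3 = 0x1D, P4 = 0x0B, P5 = 0xDE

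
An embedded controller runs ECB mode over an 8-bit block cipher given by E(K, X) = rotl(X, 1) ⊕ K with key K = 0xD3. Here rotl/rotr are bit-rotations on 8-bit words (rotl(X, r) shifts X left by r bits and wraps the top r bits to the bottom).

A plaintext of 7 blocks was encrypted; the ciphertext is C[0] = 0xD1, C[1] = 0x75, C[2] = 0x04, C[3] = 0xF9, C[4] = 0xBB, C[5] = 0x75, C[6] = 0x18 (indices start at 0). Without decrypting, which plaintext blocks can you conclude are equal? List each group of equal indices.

P[1] = P[5]

ECB encrypts each block independently with the same key, so equal ciphertext blocks imply equal plaintext blocks.
C[1] = C[5] = 0x75, so P[1] = P[5].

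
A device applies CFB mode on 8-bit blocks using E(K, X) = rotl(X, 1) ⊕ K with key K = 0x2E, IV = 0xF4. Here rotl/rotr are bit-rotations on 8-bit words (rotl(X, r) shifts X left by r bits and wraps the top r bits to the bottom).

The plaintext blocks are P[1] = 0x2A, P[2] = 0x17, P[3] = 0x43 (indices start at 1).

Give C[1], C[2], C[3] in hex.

CFB encryption: C_i = P_i ⊕ E(K, C_{i−1}), with C_{0} = IV.
C[1]: E(K, 0xF4) = 0xC7; 0x2A ⊕ 0xC7 = 0xED.
C[2]: E(K, 0xED) = 0xF5; 0x17 ⊕ 0xF5 = 0xE2.
C[3]: E(K, 0xE2) = 0xEB; 0x43 ⊕ 0xEB = 0xA8.

C[1] = 0xED, C[2] = 0xE2, C[3] = 0xA8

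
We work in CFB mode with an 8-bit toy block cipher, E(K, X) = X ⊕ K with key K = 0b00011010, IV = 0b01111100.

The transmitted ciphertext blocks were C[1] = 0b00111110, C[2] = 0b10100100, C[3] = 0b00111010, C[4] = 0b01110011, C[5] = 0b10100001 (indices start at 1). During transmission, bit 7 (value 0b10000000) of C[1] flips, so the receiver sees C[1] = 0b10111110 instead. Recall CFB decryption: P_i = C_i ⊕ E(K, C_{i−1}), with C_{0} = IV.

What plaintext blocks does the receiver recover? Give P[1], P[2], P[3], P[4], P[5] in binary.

Only C[1] changed, to 0b10111110. In CFB, a change in C_i flips the same bit in P_i and garbles P_{i+1}. Decrypting the received ciphertext:
P[1]: E(K, 0b01111100) = 0b01100110; 0b10111110 ⊕ 0b01100110 = 0b11011000.
P[2]: E(K, 0b10111110) = 0b10100100; 0b10100100 ⊕ 0b10100100 = 0b00000000.
P[3]: E(K, 0b10100100) = 0b10111110; 0b00111010 ⊕ 0b10111110 = 0b10000100.
P[4]: E(K, 0b00111010) = 0b00100000; 0b01110011 ⊕ 0b00100000 = 0b01010011.
P[5]: E(K, 0b01110011) = 0b01101001; 0b10100001 ⊕ 0b01101001 = 0b11001000.
Blocks that differ from the original plaintext: P[1], P[2].

P[1] = 0b11011000, P[2] = 0b00000000, P[3] = 0b10000100, P[4] = 0b01010011, P[5] = 0b11001000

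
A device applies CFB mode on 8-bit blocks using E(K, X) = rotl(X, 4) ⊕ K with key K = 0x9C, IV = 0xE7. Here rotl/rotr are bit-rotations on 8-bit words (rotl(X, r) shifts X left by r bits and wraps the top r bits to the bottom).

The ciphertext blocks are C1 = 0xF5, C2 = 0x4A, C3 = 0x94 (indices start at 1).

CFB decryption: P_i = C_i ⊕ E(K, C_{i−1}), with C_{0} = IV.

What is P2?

P2: E(K, 0xF5) = 0xC3; 0x4A ⊕ 0xC3 = 0x89.

P2 = 0x89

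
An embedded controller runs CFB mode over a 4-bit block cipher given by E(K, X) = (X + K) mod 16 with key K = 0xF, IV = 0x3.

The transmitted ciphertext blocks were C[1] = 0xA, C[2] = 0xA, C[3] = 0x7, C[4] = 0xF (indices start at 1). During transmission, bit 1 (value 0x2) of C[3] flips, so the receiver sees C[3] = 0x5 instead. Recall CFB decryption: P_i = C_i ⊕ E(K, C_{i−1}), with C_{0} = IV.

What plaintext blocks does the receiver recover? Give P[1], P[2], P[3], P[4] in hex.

P[1] = 0x8, P[2] = 0x3, P[3] = 0xC, P[4] = 0xB

Only C[3] changed, to 0x5. In CFB, a change in C_i flips the same bit in P_i and garbles P_{i+1}. Decrypting the received ciphertext:
P[1]: E(K, 0x3) = 0x2; 0xA ⊕ 0x2 = 0x8.
P[2]: E(K, 0xA) = 0x9; 0xA ⊕ 0x9 = 0x3.
P[3]: E(K, 0xA) = 0x9; 0x5 ⊕ 0x9 = 0xC.
P[4]: E(K, 0x5) = 0x4; 0xF ⊕ 0x4 = 0xB.
Blocks that differ from the original plaintext: P[3], P[4].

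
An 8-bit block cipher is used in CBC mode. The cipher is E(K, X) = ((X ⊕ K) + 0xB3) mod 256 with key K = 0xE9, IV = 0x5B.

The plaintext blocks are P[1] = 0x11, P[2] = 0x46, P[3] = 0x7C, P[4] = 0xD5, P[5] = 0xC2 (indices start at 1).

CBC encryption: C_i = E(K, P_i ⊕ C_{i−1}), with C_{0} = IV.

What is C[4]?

C[1]: P[1] ⊕ 0x5B = 0x4A; E(K, 0x4A) = 0x56.
C[2]: P[2] ⊕ 0x56 = 0x10; E(K, 0x10) = 0xAC.
C[3]: P[3] ⊕ 0xAC = 0xD0; E(K, 0xD0) = 0xEC.
C[4]: P[4] ⊕ 0xEC = 0x39; E(K, 0x39) = 0x83.

C[4] = 0x83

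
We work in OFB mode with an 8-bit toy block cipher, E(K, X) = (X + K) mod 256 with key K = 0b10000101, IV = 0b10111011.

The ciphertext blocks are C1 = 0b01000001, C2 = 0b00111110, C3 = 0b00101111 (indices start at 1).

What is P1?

P1 = 0b00000001

OFB decryption: S_i = E(K, S_{i−1}) with S_{0} = IV; P_i = C_i ⊕ S_i.
P1: S = E(K, 0b10111011) = 0b01000000; 0b01000001 ⊕ 0b01000000 = 0b00000001.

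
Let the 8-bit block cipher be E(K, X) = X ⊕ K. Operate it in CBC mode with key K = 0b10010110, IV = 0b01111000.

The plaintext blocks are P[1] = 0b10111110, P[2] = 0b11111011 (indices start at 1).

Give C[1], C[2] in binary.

CBC encryption: C_i = E(K, P_i ⊕ C_{i−1}), with C_{0} = IV.
C[1]: P[1] ⊕ 0b01111000 = 0b11000110; E(K, 0b11000110) = 0b01010000.
C[2]: P[2] ⊕ 0b01010000 = 0b10101011; E(K, 0b10101011) = 0b00111101.

C[1] = 0b01010000, C[2] = 0b00111101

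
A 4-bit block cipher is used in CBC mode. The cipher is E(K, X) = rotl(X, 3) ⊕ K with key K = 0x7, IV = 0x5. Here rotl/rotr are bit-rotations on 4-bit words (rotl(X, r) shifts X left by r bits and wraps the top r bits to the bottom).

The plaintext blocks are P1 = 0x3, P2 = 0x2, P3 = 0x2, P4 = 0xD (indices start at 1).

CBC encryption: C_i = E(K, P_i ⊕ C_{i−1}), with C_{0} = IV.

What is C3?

C3 = 0x4

C1: P1 ⊕ 0x5 = 0x6; E(K, 0x6) = 0x4.
C2: P2 ⊕ 0x4 = 0x6; E(K, 0x6) = 0x4.
C3: P3 ⊕ 0x4 = 0x6; E(K, 0x6) = 0x4.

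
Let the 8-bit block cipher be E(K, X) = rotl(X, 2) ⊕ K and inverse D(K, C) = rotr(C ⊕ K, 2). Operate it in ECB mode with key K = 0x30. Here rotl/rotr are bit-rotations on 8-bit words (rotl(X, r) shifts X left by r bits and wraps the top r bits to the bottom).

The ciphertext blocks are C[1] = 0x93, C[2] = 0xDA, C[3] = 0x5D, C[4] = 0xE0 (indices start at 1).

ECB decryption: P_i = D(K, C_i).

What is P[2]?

P[2]: D(K, 0xDA) = 0xBA.

P[2] = 0xBA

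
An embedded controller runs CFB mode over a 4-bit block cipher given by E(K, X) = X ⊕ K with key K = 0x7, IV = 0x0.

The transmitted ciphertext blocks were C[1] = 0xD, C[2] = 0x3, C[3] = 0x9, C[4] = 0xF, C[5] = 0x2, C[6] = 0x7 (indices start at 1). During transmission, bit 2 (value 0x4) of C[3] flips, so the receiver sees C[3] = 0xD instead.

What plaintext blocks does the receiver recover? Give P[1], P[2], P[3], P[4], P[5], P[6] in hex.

CFB decryption: P_i = C_i ⊕ E(K, C_{i−1}), with C_{0} = IV.
Only C[3] changed, to 0xD. In CFB, a change in C_i flips the same bit in P_i and garbles P_{i+1}. Decrypting the received ciphertext:
P[1]: E(K, 0x0) = 0x7; 0xD ⊕ 0x7 = 0xA.
P[2]: E(K, 0xD) = 0xA; 0x3 ⊕ 0xA = 0x9.
P[3]: E(K, 0x3) = 0x4; 0xD ⊕ 0x4 = 0x9.
P[4]: E(K, 0xD) = 0xA; 0xF ⊕ 0xA = 0x5.
P[5]: E(K, 0xF) = 0x8; 0x2 ⊕ 0x8 = 0xA.
P[6]: E(K, 0x2) = 0x5; 0x7 ⊕ 0x5 = 0x2.
Blocks that differ from the original plaintext: P[3], P[4].

P[1] = 0xA, P[2] = 0x9, P[3] = 0x9, P[4] = 0x5, P[5] = 0xA, P[6] = 0x2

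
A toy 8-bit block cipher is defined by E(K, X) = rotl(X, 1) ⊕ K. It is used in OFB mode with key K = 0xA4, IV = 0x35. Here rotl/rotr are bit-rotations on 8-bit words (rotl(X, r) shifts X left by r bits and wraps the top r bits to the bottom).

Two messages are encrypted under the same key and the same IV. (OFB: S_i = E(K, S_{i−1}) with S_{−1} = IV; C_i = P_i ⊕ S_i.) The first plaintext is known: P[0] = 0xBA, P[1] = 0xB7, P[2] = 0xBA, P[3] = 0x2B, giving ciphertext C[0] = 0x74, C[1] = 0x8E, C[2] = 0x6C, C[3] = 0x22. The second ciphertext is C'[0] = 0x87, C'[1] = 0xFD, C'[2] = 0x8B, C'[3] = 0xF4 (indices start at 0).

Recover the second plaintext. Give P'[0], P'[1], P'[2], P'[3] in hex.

P'[0] = 0x49, P'[1] = 0xC4, P'[2] = 0x5D, P'[3] = 0xFD

In OFB with a reused IV, both messages share the same keystream S_i, so C_i ⊕ C'_i = P_i ⊕ P'_i and thus P'_i = P_i ⊕ C_i ⊕ C'_i.
P'[0]: 0xBA ⊕ 0x74 ⊕ 0x87 = 0x49.
P'[1]: 0xB7 ⊕ 0x8E ⊕ 0xFD = 0xC4.
P'[2]: 0xBA ⊕ 0x6C ⊕ 0x8B = 0x5D.
P'[3]: 0x2B ⊕ 0x22 ⊕ 0xF4 = 0xFD.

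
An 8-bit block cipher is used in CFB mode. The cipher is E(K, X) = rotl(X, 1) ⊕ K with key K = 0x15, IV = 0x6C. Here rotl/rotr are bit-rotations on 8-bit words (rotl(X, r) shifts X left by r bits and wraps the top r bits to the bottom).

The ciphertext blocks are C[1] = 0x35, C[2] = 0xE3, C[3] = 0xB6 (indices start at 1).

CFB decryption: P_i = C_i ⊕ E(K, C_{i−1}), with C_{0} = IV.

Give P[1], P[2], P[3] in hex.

P[1] = 0xF8, P[2] = 0x9C, P[3] = 0x64

P[1]: E(K, 0x6C) = 0xCD; 0x35 ⊕ 0xCD = 0xF8.
P[2]: E(K, 0x35) = 0x7F; 0xE3 ⊕ 0x7F = 0x9C.
P[3]: E(K, 0xE3) = 0xD2; 0xB6 ⊕ 0xD2 = 0x64.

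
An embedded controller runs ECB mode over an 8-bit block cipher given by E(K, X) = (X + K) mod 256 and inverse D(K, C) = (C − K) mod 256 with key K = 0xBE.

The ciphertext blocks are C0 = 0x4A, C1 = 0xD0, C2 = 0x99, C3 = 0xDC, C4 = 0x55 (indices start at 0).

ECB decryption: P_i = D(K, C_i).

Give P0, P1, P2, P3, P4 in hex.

P0 = 0x8C, P1 = 0x12, P2 = 0xDB, P3 = 0x1E, P4 = 0x97

P0: D(K, 0x4A) = 0x8C.
P1: D(K, 0xD0) = 0x12.
P2: D(K, 0x99) = 0xDB.
P3: D(K, 0xDC) = 0x1E.
P4: D(K, 0x55) = 0x97.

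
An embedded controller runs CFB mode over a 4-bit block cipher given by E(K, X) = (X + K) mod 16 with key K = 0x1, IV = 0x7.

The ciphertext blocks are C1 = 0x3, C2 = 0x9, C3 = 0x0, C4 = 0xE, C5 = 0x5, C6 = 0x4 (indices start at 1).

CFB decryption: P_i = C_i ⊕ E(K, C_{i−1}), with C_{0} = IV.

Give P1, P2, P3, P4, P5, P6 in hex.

P1 = 0xB, P2 = 0xD, P3 = 0xA, P4 = 0xF, P5 = 0xA, P6 = 0x2

P1: E(K, 0x7) = 0x8; 0x3 ⊕ 0x8 = 0xB.
P2: E(K, 0x3) = 0x4; 0x9 ⊕ 0x4 = 0xD.
P3: E(K, 0x9) = 0xA; 0x0 ⊕ 0xA = 0xA.
P4: E(K, 0x0) = 0x1; 0xE ⊕ 0x1 = 0xF.
P5: E(K, 0xE) = 0xF; 0x5 ⊕ 0xF = 0xA.
P6: E(K, 0x5) = 0x6; 0x4 ⊕ 0x6 = 0x2.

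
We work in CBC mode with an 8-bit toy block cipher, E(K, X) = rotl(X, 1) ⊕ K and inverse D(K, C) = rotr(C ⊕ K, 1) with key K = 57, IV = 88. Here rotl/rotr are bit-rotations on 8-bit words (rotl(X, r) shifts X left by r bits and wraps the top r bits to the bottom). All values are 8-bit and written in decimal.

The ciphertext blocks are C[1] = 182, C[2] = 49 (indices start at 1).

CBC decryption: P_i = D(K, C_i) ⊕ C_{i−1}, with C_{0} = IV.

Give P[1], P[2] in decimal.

P[1]: D(K, 182) = 199; 199 ⊕ 88 = 159.
P[2]: D(K, 49) = 4; 4 ⊕ 182 = 178.

P[1] = 159, P[2] = 178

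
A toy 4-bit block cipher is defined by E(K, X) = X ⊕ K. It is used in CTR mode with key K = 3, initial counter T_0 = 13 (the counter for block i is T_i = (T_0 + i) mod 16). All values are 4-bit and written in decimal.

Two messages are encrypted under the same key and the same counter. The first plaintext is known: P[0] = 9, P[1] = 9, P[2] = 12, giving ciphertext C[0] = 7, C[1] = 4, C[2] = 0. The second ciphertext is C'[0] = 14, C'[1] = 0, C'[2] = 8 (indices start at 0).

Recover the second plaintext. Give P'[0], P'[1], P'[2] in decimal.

P'[0] = 0, P'[1] = 13, P'[2] = 4

In CTR with a reused counter, both messages share the same keystream S_i, so C_i ⊕ C'_i = P_i ⊕ P'_i and thus P'_i = P_i ⊕ C_i ⊕ C'_i.
P'[0]: 9 ⊕ 7 ⊕ 14 = 0.
P'[1]: 9 ⊕ 4 ⊕ 0 = 13.
P'[2]: 12 ⊕ 0 ⊕ 8 = 4.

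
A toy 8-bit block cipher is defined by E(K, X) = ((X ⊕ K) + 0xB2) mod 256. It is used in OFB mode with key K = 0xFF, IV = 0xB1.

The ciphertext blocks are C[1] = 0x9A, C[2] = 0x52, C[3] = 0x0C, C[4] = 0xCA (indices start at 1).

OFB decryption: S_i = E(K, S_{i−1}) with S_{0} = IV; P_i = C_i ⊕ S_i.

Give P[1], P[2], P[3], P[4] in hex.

P[1]: S = E(K, 0xB1) = 0x00; 0x9A ⊕ 0x00 = 0x9A.
P[2]: S = E(K, 0x00) = 0xB1; 0x52 ⊕ 0xB1 = 0xE3.
P[3]: S = E(K, 0xB1) = 0x00; 0x0C ⊕ 0x00 = 0x0C.
P[4]: S = E(K, 0x00) = 0xB1; 0xCA ⊕ 0xB1 = 0x7B.

P[1] = 0x9A, P[2] = 0xE3, P[3] = 0x0C, P[4] = 0x7B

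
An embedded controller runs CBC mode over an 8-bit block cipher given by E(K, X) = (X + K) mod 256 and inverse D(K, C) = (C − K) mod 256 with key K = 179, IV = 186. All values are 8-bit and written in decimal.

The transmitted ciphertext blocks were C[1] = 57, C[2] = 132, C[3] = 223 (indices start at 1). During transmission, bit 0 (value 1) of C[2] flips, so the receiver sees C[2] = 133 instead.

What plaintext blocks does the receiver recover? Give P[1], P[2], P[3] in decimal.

P[1] = 60, P[2] = 235, P[3] = 169

CBC decryption: P_i = D(K, C_i) ⊕ C_{i−1}, with C_{0} = IV.
Only C[2] changed, to 133. In CBC, a change in C_i garbles P_i and flips the same bit in P_{i+1}. Decrypting the received ciphertext:
P[1]: D(K, 57) = 134; 134 ⊕ 186 = 60.
P[2]: D(K, 133) = 210; 210 ⊕ 57 = 235.
P[3]: D(K, 223) = 44; 44 ⊕ 133 = 169.
Blocks that differ from the original plaintext: P[2], P[3].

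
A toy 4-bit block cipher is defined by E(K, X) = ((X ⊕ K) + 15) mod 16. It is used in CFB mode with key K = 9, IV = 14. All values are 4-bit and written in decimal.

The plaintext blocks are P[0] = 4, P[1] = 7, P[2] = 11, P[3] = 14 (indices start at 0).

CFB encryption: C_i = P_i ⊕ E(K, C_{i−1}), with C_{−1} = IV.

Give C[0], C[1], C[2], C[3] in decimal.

C[0]: E(K, 14) = 6; 4 ⊕ 6 = 2.
C[1]: E(K, 2) = 10; 7 ⊕ 10 = 13.
C[2]: E(K, 13) = 3; 11 ⊕ 3 = 8.
C[3]: E(K, 8) = 0; 14 ⊕ 0 = 14.

C[0] = 2, C[1] = 13, C[2] = 8, C[3] = 14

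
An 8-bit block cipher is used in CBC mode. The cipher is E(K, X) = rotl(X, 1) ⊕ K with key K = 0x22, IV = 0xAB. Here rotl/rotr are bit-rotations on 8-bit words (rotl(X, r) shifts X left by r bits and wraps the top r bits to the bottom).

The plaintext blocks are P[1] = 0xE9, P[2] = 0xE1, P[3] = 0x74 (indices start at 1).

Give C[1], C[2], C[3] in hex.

CBC encryption: C_i = E(K, P_i ⊕ C_{i−1}), with C_{0} = IV.
C[1]: P[1] ⊕ 0xAB = 0x42; E(K, 0x42) = 0xA6.
C[2]: P[2] ⊕ 0xA6 = 0x47; E(K, 0x47) = 0xAC.
C[3]: P[3] ⊕ 0xAC = 0xD8; E(K, 0xD8) = 0x93.

C[1] = 0xA6, C[2] = 0xAC, C[3] = 0x93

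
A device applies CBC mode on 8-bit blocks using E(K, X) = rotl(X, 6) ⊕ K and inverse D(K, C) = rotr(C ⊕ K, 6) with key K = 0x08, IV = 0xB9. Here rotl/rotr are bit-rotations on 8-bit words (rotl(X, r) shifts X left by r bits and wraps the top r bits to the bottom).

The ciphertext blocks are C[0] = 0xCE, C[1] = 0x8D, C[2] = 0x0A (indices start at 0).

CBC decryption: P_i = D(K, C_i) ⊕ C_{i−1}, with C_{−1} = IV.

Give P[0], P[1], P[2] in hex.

P[0]: D(K, 0xCE) = 0x1B; 0x1B ⊕ 0xB9 = 0xA2.
P[1]: D(K, 0x8D) = 0x16; 0x16 ⊕ 0xCE = 0xD8.
P[2]: D(K, 0x0A) = 0x08; 0x08 ⊕ 0x8D = 0x85.

P[0] = 0xA2, P[1] = 0xD8, P[2] = 0x85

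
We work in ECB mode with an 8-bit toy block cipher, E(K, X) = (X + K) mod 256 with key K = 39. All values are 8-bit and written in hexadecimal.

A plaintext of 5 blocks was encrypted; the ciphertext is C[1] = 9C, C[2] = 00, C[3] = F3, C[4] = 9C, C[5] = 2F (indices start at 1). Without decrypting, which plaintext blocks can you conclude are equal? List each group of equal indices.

P[1] = P[4]

ECB encrypts each block independently with the same key, so equal ciphertext blocks imply equal plaintext blocks.
C[1] = C[4] = 9C, so P[1] = P[4].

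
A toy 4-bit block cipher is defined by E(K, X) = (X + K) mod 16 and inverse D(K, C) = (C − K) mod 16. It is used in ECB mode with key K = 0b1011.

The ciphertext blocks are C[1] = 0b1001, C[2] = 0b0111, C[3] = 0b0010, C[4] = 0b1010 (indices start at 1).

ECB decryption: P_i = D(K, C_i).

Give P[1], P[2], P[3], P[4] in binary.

P[1] = 0b1110, P[2] = 0b1100, P[3] = 0b0111, P[4] = 0b1111

P[1]: D(K, 0b1001) = 0b1110.
P[2]: D(K, 0b0111) = 0b1100.
P[3]: D(K, 0b0010) = 0b0111.
P[4]: D(K, 0b1010) = 0b1111.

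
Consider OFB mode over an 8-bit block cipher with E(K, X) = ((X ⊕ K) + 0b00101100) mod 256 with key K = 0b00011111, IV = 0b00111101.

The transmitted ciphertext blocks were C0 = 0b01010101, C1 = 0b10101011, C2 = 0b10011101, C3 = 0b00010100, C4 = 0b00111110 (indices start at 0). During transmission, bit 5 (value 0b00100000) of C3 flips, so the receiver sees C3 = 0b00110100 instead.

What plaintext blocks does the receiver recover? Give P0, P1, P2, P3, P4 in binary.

OFB decryption: S_i = E(K, S_{i−1}) with S_{−1} = IV; P_i = C_i ⊕ S_i.
Only C3 changed, to 0b00110100. In OFB, a change in C_i flips the same bit in P_i only; the keystream is unaffected. Decrypting the received ciphertext:
P0: S = E(K, 0b00111101) = 0b01001110; 0b01010101 ⊕ 0b01001110 = 0b00011011.
P1: S = E(K, 0b01001110) = 0b01111101; 0b10101011 ⊕ 0b01111101 = 0b11010110.
P2: S = E(K, 0b01111101) = 0b10001110; 0b10011101 ⊕ 0b10001110 = 0b00010011.
P3: S = E(K, 0b10001110) = 0b10111101; 0b00110100 ⊕ 0b10111101 = 0b10001001.
P4: S = E(K, 0b10111101) = 0b11001110; 0b00111110 ⊕ 0b11001110 = 0b11110000.
Blocks that differ from the original plaintext: P3.

P0 = 0b00011011, P1 = 0b11010110, P2 = 0b00010011, P3 = 0b10001001, P4 = 0b11110000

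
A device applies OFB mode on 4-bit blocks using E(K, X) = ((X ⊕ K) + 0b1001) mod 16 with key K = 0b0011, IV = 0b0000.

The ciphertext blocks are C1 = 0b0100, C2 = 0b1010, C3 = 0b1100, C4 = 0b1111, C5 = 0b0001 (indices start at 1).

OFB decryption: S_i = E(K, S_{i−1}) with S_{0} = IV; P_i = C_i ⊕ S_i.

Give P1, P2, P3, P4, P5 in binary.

P1: S = E(K, 0b0000) = 0b1100; 0b0100 ⊕ 0b1100 = 0b1000.
P2: S = E(K, 0b1100) = 0b1000; 0b1010 ⊕ 0b1000 = 0b0010.
P3: S = E(K, 0b1000) = 0b0100; 0b1100 ⊕ 0b0100 = 0b1000.
P4: S = E(K, 0b0100) = 0b0000; 0b1111 ⊕ 0b0000 = 0b1111.
P5: S = E(K, 0b0000) = 0b1100; 0b0001 ⊕ 0b1100 = 0b1101.

P1 = 0b1000, P2 = 0b0010, P3 = 0b1000, P4 = 0b1111, P5 = 0b1101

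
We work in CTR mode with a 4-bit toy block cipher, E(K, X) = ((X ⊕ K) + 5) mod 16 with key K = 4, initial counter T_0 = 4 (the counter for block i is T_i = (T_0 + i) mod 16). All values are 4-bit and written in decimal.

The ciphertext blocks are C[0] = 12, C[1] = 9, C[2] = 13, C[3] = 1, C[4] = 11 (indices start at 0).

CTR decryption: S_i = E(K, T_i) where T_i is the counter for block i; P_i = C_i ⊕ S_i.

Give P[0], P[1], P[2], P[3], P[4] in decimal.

P[0]: T = 4, S = E(K, T) = 5; 12 ⊕ 5 = 9.
P[1]: T = 5, S = E(K, T) = 6; 9 ⊕ 6 = 15.
P[2]: T = 6, S = E(K, T) = 7; 13 ⊕ 7 = 10.
P[3]: T = 7, S = E(K, T) = 8; 1 ⊕ 8 = 9.
P[4]: T = 8, S = E(K, T) = 1; 11 ⊕ 1 = 10.

P[0] = 9, P[1] = 15, P[2] = 10, P[3] = 9, P[4] = 10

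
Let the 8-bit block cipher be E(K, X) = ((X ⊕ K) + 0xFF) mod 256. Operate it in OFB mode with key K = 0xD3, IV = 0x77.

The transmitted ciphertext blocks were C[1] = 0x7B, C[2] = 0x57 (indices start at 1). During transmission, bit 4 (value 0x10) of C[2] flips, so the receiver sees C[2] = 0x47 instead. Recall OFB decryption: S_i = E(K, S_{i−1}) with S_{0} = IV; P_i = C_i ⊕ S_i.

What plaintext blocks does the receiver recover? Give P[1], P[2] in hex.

Only C[2] changed, to 0x47. In OFB, a change in C_i flips the same bit in P_i only; the keystream is unaffected. Decrypting the received ciphertext:
P[1]: S = E(K, 0x77) = 0xA3; 0x7B ⊕ 0xA3 = 0xD8.
P[2]: S = E(K, 0xA3) = 0x6F; 0x47 ⊕ 0x6F = 0x28.
Blocks that differ from the original plaintext: P[2].

P[1] = 0xD8, P[2] = 0x28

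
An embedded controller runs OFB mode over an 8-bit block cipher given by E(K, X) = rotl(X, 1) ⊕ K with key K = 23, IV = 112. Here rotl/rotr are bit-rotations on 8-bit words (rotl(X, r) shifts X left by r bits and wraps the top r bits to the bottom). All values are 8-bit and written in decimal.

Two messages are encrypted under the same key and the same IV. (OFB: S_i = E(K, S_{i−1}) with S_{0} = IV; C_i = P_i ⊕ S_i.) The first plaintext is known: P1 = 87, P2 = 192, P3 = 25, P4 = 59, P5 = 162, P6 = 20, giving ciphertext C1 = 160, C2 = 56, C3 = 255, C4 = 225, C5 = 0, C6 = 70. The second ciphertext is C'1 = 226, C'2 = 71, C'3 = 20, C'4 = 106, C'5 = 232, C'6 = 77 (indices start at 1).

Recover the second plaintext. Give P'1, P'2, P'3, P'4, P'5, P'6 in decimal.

P'1 = 21, P'2 = 191, P'3 = 242, P'4 = 176, P'5 = 74, P'6 = 31

In OFB with a reused IV, both messages share the same keystream S_i, so C_i ⊕ C'_i = P_i ⊕ P'_i and thus P'_i = P_i ⊕ C_i ⊕ C'_i.
P'1: 87 ⊕ 160 ⊕ 226 = 21.
P'2: 192 ⊕ 56 ⊕ 71 = 191.
P'3: 25 ⊕ 255 ⊕ 20 = 242.
P'4: 59 ⊕ 225 ⊕ 106 = 176.
P'5: 162 ⊕ 0 ⊕ 232 = 74.
P'6: 20 ⊕ 70 ⊕ 77 = 31.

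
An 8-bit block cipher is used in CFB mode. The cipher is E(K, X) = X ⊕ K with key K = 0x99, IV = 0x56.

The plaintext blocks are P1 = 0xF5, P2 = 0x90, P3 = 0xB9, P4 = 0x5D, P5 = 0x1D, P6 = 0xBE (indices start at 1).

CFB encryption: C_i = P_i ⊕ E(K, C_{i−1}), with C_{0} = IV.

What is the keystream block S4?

C1: E(K, 0x56) = 0xCF; 0xF5 ⊕ 0xCF = 0x3A.
C2: E(K, 0x3A) = 0xA3; 0x90 ⊕ 0xA3 = 0x33.
C3: E(K, 0x33) = 0xAA; 0xB9 ⊕ 0xAA = 0x13.
C4: E(K, 0x13) = 0x8A; 0x5D ⊕ 0x8A = 0xD7.
So S4 = 0x8A.

0x8A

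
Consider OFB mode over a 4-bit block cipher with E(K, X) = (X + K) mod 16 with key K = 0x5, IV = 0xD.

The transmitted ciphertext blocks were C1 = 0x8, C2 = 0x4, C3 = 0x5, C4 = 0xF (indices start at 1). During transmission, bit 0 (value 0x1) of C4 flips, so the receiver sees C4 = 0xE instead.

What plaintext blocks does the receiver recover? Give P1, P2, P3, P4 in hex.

P1 = 0xA, P2 = 0x3, P3 = 0x9, P4 = 0xF

OFB decryption: S_i = E(K, S_{i−1}) with S_{0} = IV; P_i = C_i ⊕ S_i.
Only C4 changed, to 0xE. In OFB, a change in C_i flips the same bit in P_i only; the keystream is unaffected. Decrypting the received ciphertext:
P1: S = E(K, 0xD) = 0x2; 0x8 ⊕ 0x2 = 0xA.
P2: S = E(K, 0x2) = 0x7; 0x4 ⊕ 0x7 = 0x3.
P3: S = E(K, 0x7) = 0xC; 0x5 ⊕ 0xC = 0x9.
P4: S = E(K, 0xC) = 0x1; 0xE ⊕ 0x1 = 0xF.
Blocks that differ from the original plaintext: P4.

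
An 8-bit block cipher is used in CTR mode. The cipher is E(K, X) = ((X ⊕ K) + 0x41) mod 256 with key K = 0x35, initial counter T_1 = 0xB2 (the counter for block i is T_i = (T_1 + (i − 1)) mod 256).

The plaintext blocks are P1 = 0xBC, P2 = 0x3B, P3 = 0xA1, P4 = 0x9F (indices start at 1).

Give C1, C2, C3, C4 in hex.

CTR encryption: S_i = E(K, T_i) where T_i is the counter for block i; C_i = P_i ⊕ S_i.
C1: T = 0xB2, S = E(K, T) = 0xC8; 0xBC ⊕ 0xC8 = 0x74.
C2: T = 0xB3, S = E(K, T) = 0xC7; 0x3B ⊕ 0xC7 = 0xFC.
C3: T = 0xB4, S = E(K, T) = 0xC2; 0xA1 ⊕ 0xC2 = 0x63.
C4: T = 0xB5, S = E(K, T) = 0xC1; 0x9F ⊕ 0xC1 = 0x5E.

C1 = 0x74, C2 = 0xFC, C3 = 0x63, C4 = 0x5E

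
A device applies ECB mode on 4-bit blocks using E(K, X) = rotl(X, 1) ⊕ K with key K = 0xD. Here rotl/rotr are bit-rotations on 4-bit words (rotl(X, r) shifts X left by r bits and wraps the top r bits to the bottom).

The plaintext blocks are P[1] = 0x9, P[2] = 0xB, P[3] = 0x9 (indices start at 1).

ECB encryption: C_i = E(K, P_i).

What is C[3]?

C[3] = 0xE

C[3]: E(K, 0x9) = 0xE.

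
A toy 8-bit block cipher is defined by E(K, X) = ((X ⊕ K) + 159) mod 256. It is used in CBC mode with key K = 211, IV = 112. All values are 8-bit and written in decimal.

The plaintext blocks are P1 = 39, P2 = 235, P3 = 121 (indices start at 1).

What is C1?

C1 = 35

CBC encryption: C_i = E(K, P_i ⊕ C_{i−1}), with C_{0} = IV.
C1: P1 ⊕ 112 = 87; E(K, 87) = 35.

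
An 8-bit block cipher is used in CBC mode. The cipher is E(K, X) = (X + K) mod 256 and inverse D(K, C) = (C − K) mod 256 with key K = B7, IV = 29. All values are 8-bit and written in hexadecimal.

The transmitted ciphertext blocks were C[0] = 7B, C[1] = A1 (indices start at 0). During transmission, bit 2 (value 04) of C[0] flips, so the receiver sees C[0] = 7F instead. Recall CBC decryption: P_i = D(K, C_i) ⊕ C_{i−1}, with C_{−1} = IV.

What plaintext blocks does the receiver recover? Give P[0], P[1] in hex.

P[0] = E1, P[1] = 95

Only C[0] changed, to 7F. In CBC, a change in C_i garbles P_i and flips the same bit in P_{i+1}. Decrypting the received ciphertext:
P[0]: D(K, 7F) = C8; C8 ⊕ 29 = E1.
P[1]: D(K, A1) = EA; EA ⊕ 7F = 95.
Blocks that differ from the original plaintext: P[0], P[1].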